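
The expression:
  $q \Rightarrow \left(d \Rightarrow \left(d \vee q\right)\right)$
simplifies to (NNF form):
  $\text{True}$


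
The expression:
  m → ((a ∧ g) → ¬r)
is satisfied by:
  {g: False, m: False, a: False, r: False}
  {r: True, g: False, m: False, a: False}
  {a: True, g: False, m: False, r: False}
  {r: True, a: True, g: False, m: False}
  {m: True, r: False, g: False, a: False}
  {r: True, m: True, g: False, a: False}
  {a: True, m: True, r: False, g: False}
  {r: True, a: True, m: True, g: False}
  {g: True, a: False, m: False, r: False}
  {r: True, g: True, a: False, m: False}
  {a: True, g: True, r: False, m: False}
  {r: True, a: True, g: True, m: False}
  {m: True, g: True, a: False, r: False}
  {r: True, m: True, g: True, a: False}
  {a: True, m: True, g: True, r: False}


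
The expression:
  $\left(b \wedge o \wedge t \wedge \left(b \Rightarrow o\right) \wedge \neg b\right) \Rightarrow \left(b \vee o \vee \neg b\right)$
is always true.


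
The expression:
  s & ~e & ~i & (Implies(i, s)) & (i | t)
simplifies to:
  s & t & ~e & ~i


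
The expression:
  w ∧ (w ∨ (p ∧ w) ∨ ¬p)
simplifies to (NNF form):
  w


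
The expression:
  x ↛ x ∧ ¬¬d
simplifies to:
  False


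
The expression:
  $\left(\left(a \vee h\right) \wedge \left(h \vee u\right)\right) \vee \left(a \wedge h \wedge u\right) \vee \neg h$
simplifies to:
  $\text{True}$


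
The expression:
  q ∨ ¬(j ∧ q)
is always true.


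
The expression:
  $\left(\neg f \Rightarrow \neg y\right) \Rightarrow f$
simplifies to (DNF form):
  $f \vee y$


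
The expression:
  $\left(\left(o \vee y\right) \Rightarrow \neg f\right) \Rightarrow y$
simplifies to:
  $y \vee \left(f \wedge o\right)$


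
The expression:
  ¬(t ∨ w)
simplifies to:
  ¬t ∧ ¬w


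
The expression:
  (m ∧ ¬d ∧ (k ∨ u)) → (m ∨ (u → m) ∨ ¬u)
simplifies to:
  True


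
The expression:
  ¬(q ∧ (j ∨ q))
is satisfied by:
  {q: False}


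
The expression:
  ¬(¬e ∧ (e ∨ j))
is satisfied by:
  {e: True, j: False}
  {j: False, e: False}
  {j: True, e: True}


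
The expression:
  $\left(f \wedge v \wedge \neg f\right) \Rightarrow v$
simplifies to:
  $\text{True}$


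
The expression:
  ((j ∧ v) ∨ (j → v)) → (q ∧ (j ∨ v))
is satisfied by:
  {q: True, j: True, v: False}
  {j: True, v: False, q: False}
  {q: True, j: True, v: True}
  {q: True, v: True, j: False}


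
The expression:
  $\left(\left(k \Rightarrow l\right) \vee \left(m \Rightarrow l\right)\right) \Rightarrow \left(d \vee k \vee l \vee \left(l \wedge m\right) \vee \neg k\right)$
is always true.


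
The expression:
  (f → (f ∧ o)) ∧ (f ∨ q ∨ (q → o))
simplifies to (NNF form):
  o ∨ ¬f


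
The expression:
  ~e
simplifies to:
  ~e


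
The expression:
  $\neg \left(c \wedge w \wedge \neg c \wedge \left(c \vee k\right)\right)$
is always true.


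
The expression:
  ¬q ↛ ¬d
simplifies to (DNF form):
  d ∧ ¬q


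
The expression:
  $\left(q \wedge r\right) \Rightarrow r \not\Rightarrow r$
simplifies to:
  $\neg q \vee \neg r$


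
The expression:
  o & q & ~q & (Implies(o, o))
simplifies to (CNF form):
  False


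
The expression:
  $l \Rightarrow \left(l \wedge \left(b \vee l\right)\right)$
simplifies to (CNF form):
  $\text{True}$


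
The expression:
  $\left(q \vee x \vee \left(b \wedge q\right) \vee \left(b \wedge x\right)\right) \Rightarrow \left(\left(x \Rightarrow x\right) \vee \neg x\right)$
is always true.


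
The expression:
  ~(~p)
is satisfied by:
  {p: True}


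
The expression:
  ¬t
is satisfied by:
  {t: False}


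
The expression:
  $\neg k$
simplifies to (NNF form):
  $\neg k$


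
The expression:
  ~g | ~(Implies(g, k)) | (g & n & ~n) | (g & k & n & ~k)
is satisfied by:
  {g: False, k: False}
  {k: True, g: False}
  {g: True, k: False}


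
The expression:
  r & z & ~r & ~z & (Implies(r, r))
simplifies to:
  False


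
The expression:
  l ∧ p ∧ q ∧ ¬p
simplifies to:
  False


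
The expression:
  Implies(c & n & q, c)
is always true.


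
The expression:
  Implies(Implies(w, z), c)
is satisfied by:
  {c: True, w: True, z: False}
  {c: True, z: False, w: False}
  {c: True, w: True, z: True}
  {c: True, z: True, w: False}
  {w: True, z: False, c: False}


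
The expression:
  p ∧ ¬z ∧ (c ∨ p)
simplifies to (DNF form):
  p ∧ ¬z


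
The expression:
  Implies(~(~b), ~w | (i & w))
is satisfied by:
  {i: True, w: False, b: False}
  {w: False, b: False, i: False}
  {i: True, b: True, w: False}
  {b: True, w: False, i: False}
  {i: True, w: True, b: False}
  {w: True, i: False, b: False}
  {i: True, b: True, w: True}


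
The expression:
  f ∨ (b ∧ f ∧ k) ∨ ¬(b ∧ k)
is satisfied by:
  {f: True, k: False, b: False}
  {f: False, k: False, b: False}
  {b: True, f: True, k: False}
  {b: True, f: False, k: False}
  {k: True, f: True, b: False}
  {k: True, f: False, b: False}
  {k: True, b: True, f: True}


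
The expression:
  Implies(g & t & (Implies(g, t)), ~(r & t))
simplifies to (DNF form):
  ~g | ~r | ~t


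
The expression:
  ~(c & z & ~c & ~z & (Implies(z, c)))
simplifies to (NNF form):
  True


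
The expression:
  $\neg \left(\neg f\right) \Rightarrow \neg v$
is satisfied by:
  {v: False, f: False}
  {f: True, v: False}
  {v: True, f: False}


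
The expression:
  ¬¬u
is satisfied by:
  {u: True}


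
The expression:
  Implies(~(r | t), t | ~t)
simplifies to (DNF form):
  True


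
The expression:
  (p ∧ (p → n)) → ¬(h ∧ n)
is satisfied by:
  {p: False, n: False, h: False}
  {h: True, p: False, n: False}
  {n: True, p: False, h: False}
  {h: True, n: True, p: False}
  {p: True, h: False, n: False}
  {h: True, p: True, n: False}
  {n: True, p: True, h: False}


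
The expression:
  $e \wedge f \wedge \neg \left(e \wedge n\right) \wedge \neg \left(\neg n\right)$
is never true.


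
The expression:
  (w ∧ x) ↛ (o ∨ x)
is never true.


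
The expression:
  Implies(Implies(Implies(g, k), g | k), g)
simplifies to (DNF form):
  g | ~k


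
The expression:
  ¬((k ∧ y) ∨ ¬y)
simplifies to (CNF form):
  y ∧ ¬k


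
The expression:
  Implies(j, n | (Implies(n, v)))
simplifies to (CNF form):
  True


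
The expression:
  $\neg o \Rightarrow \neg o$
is always true.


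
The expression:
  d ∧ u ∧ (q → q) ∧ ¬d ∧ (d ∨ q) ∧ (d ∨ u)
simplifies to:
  False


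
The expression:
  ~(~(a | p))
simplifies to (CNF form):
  a | p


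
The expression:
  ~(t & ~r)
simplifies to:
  r | ~t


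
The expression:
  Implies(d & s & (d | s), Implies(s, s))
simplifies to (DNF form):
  True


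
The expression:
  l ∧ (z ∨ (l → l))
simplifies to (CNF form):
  l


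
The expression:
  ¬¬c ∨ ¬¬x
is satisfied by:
  {x: True, c: True}
  {x: True, c: False}
  {c: True, x: False}


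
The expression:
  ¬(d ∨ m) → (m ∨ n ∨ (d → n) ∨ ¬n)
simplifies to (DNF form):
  True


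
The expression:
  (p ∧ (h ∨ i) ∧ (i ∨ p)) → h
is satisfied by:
  {h: True, p: False, i: False}
  {p: False, i: False, h: False}
  {i: True, h: True, p: False}
  {i: True, p: False, h: False}
  {h: True, p: True, i: False}
  {p: True, h: False, i: False}
  {i: True, p: True, h: True}


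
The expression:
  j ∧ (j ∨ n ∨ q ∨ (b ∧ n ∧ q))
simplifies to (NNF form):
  j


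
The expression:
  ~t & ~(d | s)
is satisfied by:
  {d: False, t: False, s: False}


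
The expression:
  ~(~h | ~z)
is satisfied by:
  {h: True, z: True}


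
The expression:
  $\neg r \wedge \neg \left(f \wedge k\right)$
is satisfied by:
  {k: False, r: False, f: False}
  {f: True, k: False, r: False}
  {k: True, f: False, r: False}


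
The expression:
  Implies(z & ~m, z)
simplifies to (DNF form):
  True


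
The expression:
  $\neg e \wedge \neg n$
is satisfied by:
  {n: False, e: False}


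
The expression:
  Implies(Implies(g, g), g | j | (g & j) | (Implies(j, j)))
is always true.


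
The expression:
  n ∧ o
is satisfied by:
  {o: True, n: True}


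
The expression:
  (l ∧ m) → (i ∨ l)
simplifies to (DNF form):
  True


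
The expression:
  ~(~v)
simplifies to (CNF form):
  v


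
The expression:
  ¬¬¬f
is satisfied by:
  {f: False}


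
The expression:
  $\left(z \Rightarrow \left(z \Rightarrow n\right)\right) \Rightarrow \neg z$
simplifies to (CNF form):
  $\neg n \vee \neg z$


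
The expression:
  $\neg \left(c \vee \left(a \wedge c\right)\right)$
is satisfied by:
  {c: False}


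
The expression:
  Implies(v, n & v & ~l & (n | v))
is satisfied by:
  {n: True, v: False, l: False}
  {n: False, v: False, l: False}
  {l: True, n: True, v: False}
  {l: True, n: False, v: False}
  {v: True, n: True, l: False}


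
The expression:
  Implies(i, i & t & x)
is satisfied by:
  {t: True, x: True, i: False}
  {t: True, x: False, i: False}
  {x: True, t: False, i: False}
  {t: False, x: False, i: False}
  {i: True, t: True, x: True}


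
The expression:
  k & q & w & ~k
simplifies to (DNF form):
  False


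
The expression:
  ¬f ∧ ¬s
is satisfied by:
  {f: False, s: False}


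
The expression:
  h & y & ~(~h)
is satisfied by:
  {h: True, y: True}


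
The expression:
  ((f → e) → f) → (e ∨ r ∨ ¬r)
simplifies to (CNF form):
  True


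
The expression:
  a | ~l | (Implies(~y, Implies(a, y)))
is always true.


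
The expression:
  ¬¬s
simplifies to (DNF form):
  s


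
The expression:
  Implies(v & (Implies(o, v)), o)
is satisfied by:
  {o: True, v: False}
  {v: False, o: False}
  {v: True, o: True}


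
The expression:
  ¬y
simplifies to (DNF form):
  ¬y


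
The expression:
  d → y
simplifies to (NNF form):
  y ∨ ¬d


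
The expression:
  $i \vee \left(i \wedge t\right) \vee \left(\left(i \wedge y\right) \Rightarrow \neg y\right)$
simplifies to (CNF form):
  $\text{True}$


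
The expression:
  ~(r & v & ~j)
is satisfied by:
  {j: True, v: False, r: False}
  {j: False, v: False, r: False}
  {r: True, j: True, v: False}
  {r: True, j: False, v: False}
  {v: True, j: True, r: False}
  {v: True, j: False, r: False}
  {v: True, r: True, j: True}


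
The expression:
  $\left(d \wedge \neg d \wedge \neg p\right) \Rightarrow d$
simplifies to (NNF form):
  $\text{True}$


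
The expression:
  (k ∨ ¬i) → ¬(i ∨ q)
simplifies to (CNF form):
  (i ∨ ¬i) ∧ (i ∨ ¬q) ∧ (¬i ∨ ¬k) ∧ (¬k ∨ ¬q)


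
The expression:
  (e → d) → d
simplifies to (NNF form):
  d ∨ e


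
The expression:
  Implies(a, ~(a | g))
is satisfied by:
  {a: False}


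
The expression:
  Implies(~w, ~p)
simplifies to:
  w | ~p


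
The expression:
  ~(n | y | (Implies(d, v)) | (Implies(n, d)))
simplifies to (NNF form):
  False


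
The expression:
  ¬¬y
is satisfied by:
  {y: True}


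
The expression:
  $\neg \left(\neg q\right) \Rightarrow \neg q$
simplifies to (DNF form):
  $\neg q$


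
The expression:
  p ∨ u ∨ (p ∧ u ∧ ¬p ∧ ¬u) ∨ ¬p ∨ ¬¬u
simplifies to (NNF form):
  True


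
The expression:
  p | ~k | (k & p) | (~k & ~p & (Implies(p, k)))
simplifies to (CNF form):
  p | ~k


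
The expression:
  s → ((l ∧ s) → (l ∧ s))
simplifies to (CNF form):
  True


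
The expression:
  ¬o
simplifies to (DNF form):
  ¬o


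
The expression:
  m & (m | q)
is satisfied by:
  {m: True}


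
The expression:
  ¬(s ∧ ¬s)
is always true.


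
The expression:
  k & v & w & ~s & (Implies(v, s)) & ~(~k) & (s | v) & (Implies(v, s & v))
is never true.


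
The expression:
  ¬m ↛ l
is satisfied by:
  {l: True, m: False}
  {m: False, l: False}
  {m: True, l: True}


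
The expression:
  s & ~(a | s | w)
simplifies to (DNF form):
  False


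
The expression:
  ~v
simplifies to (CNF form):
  ~v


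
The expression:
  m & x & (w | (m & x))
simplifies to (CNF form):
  m & x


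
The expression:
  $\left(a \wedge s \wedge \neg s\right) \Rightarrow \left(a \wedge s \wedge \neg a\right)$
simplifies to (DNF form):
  $\text{True}$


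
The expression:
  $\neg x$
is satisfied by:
  {x: False}


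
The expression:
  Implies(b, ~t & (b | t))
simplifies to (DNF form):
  ~b | ~t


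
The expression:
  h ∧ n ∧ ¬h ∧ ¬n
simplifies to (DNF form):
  False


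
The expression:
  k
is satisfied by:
  {k: True}


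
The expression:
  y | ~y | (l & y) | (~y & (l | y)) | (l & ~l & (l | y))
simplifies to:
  True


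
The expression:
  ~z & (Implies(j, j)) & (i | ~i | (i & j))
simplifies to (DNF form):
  ~z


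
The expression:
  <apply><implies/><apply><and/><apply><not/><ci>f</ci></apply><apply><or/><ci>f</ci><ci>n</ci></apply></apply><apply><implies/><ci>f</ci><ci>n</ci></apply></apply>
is always true.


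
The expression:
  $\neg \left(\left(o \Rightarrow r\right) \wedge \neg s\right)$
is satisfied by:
  {o: True, s: True, r: False}
  {s: True, r: False, o: False}
  {o: True, s: True, r: True}
  {s: True, r: True, o: False}
  {o: True, r: False, s: False}


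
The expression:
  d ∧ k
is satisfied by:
  {d: True, k: True}


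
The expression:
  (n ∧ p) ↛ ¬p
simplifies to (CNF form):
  n ∧ p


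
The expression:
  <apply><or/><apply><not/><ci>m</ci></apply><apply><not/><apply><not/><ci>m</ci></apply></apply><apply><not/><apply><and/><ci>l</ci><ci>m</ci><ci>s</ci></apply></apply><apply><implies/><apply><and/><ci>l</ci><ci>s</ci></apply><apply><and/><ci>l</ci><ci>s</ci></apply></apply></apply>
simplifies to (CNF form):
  <true/>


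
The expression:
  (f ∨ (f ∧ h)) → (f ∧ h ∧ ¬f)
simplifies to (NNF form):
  ¬f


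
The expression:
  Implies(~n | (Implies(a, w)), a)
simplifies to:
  a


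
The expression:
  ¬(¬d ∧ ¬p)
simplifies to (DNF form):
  d ∨ p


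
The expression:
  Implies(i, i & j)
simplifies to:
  j | ~i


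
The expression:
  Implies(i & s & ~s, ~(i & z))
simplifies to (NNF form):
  True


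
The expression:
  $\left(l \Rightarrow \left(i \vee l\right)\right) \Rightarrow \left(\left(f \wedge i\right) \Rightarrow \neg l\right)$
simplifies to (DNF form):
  $\neg f \vee \neg i \vee \neg l$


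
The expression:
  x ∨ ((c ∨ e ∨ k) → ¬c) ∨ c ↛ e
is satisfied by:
  {x: True, c: False, e: False}
  {c: False, e: False, x: False}
  {e: True, x: True, c: False}
  {e: True, c: False, x: False}
  {x: True, c: True, e: False}
  {c: True, x: False, e: False}
  {e: True, c: True, x: True}


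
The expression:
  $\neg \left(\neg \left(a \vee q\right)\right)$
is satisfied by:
  {a: True, q: True}
  {a: True, q: False}
  {q: True, a: False}


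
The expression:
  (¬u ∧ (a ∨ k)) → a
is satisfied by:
  {a: True, u: True, k: False}
  {a: True, k: False, u: False}
  {u: True, k: False, a: False}
  {u: False, k: False, a: False}
  {a: True, u: True, k: True}
  {a: True, k: True, u: False}
  {u: True, k: True, a: False}


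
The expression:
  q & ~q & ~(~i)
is never true.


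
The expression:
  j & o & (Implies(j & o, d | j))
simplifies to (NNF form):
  j & o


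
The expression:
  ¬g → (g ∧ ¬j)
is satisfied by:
  {g: True}


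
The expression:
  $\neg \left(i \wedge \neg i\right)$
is always true.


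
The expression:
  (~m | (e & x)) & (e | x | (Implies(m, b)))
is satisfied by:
  {x: True, e: True, m: False}
  {x: True, e: False, m: False}
  {e: True, x: False, m: False}
  {x: False, e: False, m: False}
  {x: True, m: True, e: True}


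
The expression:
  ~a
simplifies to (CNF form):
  ~a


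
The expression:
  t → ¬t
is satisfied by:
  {t: False}


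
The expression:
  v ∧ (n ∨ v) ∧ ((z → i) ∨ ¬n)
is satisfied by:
  {i: True, v: True, z: False, n: False}
  {v: True, i: False, z: False, n: False}
  {i: True, n: True, v: True, z: False}
  {n: True, v: True, i: False, z: False}
  {i: True, z: True, v: True, n: False}
  {z: True, v: True, n: False, i: False}
  {i: True, n: True, z: True, v: True}


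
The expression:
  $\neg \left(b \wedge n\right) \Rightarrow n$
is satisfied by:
  {n: True}


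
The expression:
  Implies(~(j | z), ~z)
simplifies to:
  True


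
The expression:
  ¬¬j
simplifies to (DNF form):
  j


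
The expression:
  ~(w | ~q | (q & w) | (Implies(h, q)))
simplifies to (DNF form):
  False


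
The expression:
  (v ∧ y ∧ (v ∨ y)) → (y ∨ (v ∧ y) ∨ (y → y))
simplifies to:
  True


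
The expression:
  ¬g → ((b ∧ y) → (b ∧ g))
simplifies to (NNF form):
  g ∨ ¬b ∨ ¬y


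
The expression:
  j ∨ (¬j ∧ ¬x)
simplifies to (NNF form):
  j ∨ ¬x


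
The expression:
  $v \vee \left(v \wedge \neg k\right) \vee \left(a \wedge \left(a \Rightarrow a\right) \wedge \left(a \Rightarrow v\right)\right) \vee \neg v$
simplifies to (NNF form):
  $\text{True}$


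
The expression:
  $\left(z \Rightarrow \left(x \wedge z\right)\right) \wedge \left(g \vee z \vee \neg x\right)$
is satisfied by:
  {g: True, z: False, x: False}
  {z: False, x: False, g: False}
  {x: True, g: True, z: False}
  {x: True, z: True, g: True}
  {x: True, z: True, g: False}


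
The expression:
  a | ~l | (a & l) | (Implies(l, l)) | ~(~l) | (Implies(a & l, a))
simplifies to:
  True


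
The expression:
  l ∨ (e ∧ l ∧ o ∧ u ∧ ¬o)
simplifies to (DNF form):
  l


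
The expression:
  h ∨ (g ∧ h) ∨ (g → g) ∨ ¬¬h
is always true.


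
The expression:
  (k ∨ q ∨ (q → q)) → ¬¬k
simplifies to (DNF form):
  k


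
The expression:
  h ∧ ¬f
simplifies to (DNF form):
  h ∧ ¬f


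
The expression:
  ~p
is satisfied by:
  {p: False}


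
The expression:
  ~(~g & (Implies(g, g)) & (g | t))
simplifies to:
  g | ~t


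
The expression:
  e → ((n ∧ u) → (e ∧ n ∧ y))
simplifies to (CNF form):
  y ∨ ¬e ∨ ¬n ∨ ¬u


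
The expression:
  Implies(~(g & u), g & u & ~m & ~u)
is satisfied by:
  {u: True, g: True}


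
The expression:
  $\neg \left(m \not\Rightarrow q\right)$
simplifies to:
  $q \vee \neg m$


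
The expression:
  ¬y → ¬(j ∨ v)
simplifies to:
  y ∨ (¬j ∧ ¬v)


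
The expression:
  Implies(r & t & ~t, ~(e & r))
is always true.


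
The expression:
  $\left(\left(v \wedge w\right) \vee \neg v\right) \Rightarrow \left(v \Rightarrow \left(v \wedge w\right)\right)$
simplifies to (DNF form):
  $\text{True}$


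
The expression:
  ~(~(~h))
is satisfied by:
  {h: False}


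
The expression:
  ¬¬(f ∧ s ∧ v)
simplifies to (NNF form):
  f ∧ s ∧ v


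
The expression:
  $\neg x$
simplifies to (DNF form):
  $\neg x$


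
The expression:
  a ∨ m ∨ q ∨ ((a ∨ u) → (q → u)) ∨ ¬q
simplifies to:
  True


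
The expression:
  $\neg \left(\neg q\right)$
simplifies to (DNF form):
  $q$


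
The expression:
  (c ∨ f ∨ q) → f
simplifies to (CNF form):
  (f ∨ ¬c) ∧ (f ∨ ¬q)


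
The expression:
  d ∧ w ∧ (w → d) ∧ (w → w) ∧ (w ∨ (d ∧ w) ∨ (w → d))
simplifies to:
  d ∧ w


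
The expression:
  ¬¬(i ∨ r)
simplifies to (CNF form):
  i ∨ r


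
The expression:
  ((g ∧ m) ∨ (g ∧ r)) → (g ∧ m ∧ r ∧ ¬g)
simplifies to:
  (¬m ∧ ¬r) ∨ ¬g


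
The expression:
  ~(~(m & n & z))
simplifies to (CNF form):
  m & n & z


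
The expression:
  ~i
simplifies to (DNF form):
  ~i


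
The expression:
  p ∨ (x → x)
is always true.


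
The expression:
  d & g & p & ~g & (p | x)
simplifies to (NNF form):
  False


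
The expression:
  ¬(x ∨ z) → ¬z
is always true.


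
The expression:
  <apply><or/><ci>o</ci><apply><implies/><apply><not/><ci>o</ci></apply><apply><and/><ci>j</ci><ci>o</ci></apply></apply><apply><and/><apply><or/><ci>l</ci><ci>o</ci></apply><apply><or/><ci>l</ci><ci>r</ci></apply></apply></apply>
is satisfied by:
  {o: True, l: True}
  {o: True, l: False}
  {l: True, o: False}


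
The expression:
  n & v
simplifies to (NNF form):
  n & v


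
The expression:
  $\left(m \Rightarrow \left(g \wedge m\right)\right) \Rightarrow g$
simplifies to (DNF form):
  $g \vee m$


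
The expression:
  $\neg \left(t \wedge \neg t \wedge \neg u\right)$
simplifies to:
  $\text{True}$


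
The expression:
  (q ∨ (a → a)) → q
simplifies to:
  q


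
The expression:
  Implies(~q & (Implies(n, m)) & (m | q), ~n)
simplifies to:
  q | ~m | ~n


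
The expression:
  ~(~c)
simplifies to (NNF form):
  c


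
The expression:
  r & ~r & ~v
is never true.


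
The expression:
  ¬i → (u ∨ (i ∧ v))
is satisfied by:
  {i: True, u: True}
  {i: True, u: False}
  {u: True, i: False}


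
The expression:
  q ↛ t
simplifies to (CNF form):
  q ∧ ¬t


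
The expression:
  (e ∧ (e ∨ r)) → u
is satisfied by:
  {u: True, e: False}
  {e: False, u: False}
  {e: True, u: True}


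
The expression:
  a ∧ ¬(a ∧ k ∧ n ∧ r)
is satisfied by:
  {a: True, k: False, n: False, r: False}
  {a: True, r: True, k: False, n: False}
  {a: True, n: True, k: False, r: False}
  {a: True, r: True, n: True, k: False}
  {a: True, k: True, n: False, r: False}
  {a: True, r: True, k: True, n: False}
  {a: True, n: True, k: True, r: False}


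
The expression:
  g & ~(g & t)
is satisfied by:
  {g: True, t: False}


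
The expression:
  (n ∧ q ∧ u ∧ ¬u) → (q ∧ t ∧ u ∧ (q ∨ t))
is always true.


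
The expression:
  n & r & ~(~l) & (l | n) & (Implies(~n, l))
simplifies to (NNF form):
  l & n & r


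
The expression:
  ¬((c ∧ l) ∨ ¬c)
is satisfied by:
  {c: True, l: False}


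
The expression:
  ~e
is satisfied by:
  {e: False}


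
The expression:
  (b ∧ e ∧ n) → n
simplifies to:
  True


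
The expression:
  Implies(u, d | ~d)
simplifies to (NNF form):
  True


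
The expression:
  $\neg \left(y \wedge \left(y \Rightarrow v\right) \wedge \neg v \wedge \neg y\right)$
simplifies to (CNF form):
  $\text{True}$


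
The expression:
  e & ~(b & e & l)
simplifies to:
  e & (~b | ~l)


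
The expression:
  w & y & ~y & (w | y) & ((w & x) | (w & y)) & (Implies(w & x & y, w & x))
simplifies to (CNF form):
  False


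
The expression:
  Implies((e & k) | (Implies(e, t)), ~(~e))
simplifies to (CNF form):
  e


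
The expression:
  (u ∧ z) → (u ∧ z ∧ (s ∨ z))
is always true.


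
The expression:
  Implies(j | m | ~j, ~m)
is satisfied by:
  {m: False}


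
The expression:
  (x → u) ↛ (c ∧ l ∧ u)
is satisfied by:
  {u: True, x: False, c: False, l: False}
  {u: True, l: True, x: False, c: False}
  {u: True, c: True, x: False, l: False}
  {u: True, x: True, c: False, l: False}
  {u: True, l: True, x: True, c: False}
  {u: True, c: True, x: True, l: False}
  {l: False, x: False, c: False, u: False}
  {l: True, x: False, c: False, u: False}
  {c: True, l: False, x: False, u: False}
  {l: True, c: True, x: False, u: False}


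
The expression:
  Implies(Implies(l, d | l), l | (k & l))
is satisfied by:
  {l: True}


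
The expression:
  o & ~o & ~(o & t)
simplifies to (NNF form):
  False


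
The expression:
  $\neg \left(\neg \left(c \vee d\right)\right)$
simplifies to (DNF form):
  $c \vee d$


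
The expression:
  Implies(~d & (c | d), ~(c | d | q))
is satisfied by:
  {d: True, c: False}
  {c: False, d: False}
  {c: True, d: True}


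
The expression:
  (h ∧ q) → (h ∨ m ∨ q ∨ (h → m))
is always true.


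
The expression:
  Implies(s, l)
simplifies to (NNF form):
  l | ~s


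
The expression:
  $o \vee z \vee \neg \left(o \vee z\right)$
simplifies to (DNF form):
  $\text{True}$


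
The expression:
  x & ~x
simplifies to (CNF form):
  False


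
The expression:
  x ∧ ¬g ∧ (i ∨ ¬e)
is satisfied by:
  {i: True, x: True, g: False, e: False}
  {x: True, i: False, g: False, e: False}
  {i: True, e: True, x: True, g: False}


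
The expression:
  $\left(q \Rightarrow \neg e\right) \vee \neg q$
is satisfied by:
  {e: False, q: False}
  {q: True, e: False}
  {e: True, q: False}


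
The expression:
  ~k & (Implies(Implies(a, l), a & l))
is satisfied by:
  {a: True, k: False}


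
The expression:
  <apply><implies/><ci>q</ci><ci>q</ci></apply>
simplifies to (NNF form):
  <true/>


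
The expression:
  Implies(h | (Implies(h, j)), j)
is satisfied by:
  {j: True}


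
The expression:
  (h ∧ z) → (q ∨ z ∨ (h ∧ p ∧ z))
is always true.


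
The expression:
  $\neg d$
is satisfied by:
  {d: False}


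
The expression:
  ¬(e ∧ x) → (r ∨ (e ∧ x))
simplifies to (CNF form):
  (e ∨ r) ∧ (r ∨ x)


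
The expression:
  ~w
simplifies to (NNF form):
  ~w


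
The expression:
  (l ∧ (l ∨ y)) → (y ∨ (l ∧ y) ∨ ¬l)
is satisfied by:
  {y: True, l: False}
  {l: False, y: False}
  {l: True, y: True}


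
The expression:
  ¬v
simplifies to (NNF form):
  ¬v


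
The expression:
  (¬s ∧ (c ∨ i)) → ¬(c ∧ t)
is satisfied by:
  {s: True, c: False, t: False}
  {c: False, t: False, s: False}
  {s: True, t: True, c: False}
  {t: True, c: False, s: False}
  {s: True, c: True, t: False}
  {c: True, s: False, t: False}
  {s: True, t: True, c: True}


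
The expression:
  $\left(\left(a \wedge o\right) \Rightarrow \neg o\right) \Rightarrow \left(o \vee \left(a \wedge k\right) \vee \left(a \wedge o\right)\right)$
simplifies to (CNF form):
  $\left(a \vee o\right) \wedge \left(k \vee o\right)$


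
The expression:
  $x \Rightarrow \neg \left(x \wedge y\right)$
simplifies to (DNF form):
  $\neg x \vee \neg y$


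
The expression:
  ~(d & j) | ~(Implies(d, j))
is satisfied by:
  {d: False, j: False}
  {j: True, d: False}
  {d: True, j: False}


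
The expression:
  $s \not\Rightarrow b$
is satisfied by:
  {s: True, b: False}


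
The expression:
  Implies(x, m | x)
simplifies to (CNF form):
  True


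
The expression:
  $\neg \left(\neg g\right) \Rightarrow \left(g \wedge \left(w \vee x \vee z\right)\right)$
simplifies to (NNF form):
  $w \vee x \vee z \vee \neg g$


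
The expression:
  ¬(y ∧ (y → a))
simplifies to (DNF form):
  ¬a ∨ ¬y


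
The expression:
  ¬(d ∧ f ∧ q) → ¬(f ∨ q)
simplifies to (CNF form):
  (d ∨ ¬q) ∧ (f ∨ ¬q) ∧ (q ∨ ¬f)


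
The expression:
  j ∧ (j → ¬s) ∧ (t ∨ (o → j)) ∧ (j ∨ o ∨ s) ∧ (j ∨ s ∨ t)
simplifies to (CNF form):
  j ∧ ¬s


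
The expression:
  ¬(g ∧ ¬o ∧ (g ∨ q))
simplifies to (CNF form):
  o ∨ ¬g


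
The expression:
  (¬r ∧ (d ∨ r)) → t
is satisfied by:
  {r: True, t: True, d: False}
  {r: True, t: False, d: False}
  {t: True, r: False, d: False}
  {r: False, t: False, d: False}
  {r: True, d: True, t: True}
  {r: True, d: True, t: False}
  {d: True, t: True, r: False}


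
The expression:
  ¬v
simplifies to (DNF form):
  ¬v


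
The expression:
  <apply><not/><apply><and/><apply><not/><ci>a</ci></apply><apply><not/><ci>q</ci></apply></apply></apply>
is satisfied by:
  {a: True, q: True}
  {a: True, q: False}
  {q: True, a: False}


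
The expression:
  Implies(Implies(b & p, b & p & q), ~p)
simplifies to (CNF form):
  (b | ~p) & (~p | ~q)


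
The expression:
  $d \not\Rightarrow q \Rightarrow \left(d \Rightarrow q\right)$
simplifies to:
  $q \vee \neg d$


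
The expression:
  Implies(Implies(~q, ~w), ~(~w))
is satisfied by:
  {w: True}


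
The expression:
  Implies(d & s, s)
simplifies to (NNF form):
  True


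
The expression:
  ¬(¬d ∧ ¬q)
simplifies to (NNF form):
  d ∨ q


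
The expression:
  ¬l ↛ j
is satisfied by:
  {j: True, l: False}
  {l: False, j: False}
  {l: True, j: True}


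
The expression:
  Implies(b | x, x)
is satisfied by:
  {x: True, b: False}
  {b: False, x: False}
  {b: True, x: True}


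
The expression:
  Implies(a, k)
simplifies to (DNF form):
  k | ~a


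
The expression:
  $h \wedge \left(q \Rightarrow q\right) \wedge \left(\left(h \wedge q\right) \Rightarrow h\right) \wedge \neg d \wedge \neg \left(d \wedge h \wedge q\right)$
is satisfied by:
  {h: True, d: False}


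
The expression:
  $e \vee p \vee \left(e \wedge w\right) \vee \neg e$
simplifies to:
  $\text{True}$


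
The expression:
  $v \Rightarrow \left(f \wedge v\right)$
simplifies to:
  $f \vee \neg v$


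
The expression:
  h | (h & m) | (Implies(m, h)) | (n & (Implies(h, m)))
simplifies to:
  h | n | ~m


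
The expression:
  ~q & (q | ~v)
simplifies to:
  ~q & ~v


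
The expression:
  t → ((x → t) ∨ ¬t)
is always true.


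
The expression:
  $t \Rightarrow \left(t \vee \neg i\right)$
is always true.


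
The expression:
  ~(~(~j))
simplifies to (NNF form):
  ~j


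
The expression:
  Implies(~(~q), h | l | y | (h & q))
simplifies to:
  h | l | y | ~q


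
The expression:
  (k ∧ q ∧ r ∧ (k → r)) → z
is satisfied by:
  {z: True, k: False, q: False, r: False}
  {z: False, k: False, q: False, r: False}
  {r: True, z: True, k: False, q: False}
  {r: True, z: False, k: False, q: False}
  {z: True, q: True, r: False, k: False}
  {q: True, r: False, k: False, z: False}
  {r: True, q: True, z: True, k: False}
  {r: True, q: True, z: False, k: False}
  {z: True, k: True, r: False, q: False}
  {k: True, r: False, q: False, z: False}
  {z: True, r: True, k: True, q: False}
  {r: True, k: True, z: False, q: False}
  {z: True, q: True, k: True, r: False}
  {q: True, k: True, r: False, z: False}
  {r: True, q: True, k: True, z: True}


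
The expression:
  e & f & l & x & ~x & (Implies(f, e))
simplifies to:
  False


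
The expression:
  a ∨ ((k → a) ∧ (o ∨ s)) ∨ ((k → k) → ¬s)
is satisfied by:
  {a: True, s: False, k: False}
  {s: False, k: False, a: False}
  {a: True, k: True, s: False}
  {k: True, s: False, a: False}
  {a: True, s: True, k: False}
  {s: True, a: False, k: False}
  {a: True, k: True, s: True}


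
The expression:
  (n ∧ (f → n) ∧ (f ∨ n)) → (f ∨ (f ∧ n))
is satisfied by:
  {f: True, n: False}
  {n: False, f: False}
  {n: True, f: True}


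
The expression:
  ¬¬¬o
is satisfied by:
  {o: False}


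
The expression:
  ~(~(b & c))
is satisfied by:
  {c: True, b: True}


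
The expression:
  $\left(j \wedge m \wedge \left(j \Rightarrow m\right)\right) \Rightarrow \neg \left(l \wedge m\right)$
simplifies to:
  $\neg j \vee \neg l \vee \neg m$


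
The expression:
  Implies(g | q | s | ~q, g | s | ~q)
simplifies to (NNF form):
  g | s | ~q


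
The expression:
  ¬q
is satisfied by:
  {q: False}


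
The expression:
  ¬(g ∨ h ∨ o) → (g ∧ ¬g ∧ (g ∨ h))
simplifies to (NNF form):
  g ∨ h ∨ o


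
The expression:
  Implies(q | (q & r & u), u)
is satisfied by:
  {u: True, q: False}
  {q: False, u: False}
  {q: True, u: True}


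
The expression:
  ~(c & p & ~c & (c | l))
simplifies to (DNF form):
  True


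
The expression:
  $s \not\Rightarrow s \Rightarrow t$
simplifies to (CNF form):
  $\text{True}$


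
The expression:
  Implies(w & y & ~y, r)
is always true.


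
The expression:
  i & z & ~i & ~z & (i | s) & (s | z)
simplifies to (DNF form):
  False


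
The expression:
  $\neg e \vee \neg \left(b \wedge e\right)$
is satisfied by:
  {e: False, b: False}
  {b: True, e: False}
  {e: True, b: False}


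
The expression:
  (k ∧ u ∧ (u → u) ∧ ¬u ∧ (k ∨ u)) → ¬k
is always true.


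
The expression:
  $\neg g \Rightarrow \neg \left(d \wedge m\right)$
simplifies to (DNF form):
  $g \vee \neg d \vee \neg m$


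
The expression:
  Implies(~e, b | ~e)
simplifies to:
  True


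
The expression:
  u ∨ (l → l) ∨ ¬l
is always true.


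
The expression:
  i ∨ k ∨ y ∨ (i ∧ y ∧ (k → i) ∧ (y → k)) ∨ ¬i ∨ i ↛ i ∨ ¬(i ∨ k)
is always true.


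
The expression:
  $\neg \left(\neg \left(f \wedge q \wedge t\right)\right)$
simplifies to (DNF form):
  $f \wedge q \wedge t$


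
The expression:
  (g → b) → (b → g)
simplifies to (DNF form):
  g ∨ ¬b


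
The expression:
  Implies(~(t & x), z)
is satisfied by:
  {x: True, z: True, t: True}
  {x: True, z: True, t: False}
  {z: True, t: True, x: False}
  {z: True, t: False, x: False}
  {x: True, t: True, z: False}


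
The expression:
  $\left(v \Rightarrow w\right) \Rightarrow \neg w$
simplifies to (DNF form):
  $\neg w$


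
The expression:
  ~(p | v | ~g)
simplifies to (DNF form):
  g & ~p & ~v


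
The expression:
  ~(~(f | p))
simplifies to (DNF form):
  f | p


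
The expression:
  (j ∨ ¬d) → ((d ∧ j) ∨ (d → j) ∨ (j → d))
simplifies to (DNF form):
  True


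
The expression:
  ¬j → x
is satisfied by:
  {x: True, j: True}
  {x: True, j: False}
  {j: True, x: False}


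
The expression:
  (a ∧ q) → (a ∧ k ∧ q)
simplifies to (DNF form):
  k ∨ ¬a ∨ ¬q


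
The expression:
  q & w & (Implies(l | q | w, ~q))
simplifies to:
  False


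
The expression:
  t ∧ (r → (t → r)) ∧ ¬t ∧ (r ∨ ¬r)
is never true.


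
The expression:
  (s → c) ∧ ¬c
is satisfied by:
  {c: False, s: False}


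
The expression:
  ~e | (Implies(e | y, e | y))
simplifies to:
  True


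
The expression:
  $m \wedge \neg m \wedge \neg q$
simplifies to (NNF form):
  $\text{False}$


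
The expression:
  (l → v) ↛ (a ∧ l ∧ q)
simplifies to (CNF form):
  (v ∨ ¬l) ∧ (v ∨ ¬a ∨ ¬l) ∧ (v ∨ ¬l ∨ ¬q) ∧ (¬a ∨ ¬l ∨ ¬q)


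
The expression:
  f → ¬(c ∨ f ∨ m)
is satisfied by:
  {f: False}


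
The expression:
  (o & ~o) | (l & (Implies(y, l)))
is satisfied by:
  {l: True}


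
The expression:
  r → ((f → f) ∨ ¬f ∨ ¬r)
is always true.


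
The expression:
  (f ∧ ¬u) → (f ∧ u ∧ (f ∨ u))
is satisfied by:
  {u: True, f: False}
  {f: False, u: False}
  {f: True, u: True}


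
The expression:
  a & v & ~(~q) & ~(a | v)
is never true.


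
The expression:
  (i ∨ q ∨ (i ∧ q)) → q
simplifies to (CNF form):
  q ∨ ¬i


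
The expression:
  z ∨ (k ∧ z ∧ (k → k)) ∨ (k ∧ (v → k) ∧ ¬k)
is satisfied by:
  {z: True}


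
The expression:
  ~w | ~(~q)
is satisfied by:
  {q: True, w: False}
  {w: False, q: False}
  {w: True, q: True}


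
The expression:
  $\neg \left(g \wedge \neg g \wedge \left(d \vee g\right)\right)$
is always true.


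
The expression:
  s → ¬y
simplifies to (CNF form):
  ¬s ∨ ¬y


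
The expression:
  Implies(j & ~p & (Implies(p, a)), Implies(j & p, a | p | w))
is always true.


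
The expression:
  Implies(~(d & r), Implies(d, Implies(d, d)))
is always true.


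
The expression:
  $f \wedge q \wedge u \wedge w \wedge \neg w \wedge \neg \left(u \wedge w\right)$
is never true.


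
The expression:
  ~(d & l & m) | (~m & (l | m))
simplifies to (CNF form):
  ~d | ~l | ~m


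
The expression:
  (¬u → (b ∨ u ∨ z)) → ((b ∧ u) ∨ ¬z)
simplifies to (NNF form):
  (b ∧ u) ∨ ¬z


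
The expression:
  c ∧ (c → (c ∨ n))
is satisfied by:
  {c: True}


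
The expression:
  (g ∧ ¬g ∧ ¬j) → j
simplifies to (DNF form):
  True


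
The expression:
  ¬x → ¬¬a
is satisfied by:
  {a: True, x: True}
  {a: True, x: False}
  {x: True, a: False}


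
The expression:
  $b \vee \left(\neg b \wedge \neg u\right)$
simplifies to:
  $b \vee \neg u$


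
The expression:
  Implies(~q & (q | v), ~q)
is always true.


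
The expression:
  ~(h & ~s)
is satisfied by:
  {s: True, h: False}
  {h: False, s: False}
  {h: True, s: True}


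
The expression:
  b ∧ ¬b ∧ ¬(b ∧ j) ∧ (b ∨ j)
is never true.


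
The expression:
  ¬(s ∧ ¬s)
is always true.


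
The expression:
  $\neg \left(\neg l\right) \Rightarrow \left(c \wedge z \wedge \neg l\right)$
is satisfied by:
  {l: False}


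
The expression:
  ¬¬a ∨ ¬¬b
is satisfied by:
  {a: True, b: True}
  {a: True, b: False}
  {b: True, a: False}


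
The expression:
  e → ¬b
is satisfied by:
  {e: False, b: False}
  {b: True, e: False}
  {e: True, b: False}


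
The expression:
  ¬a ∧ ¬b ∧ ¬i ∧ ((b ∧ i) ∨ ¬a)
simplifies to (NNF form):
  ¬a ∧ ¬b ∧ ¬i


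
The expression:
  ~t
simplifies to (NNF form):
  ~t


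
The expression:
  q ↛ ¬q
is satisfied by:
  {q: True}


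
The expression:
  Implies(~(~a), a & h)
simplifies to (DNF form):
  h | ~a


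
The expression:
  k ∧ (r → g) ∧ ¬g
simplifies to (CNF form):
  k ∧ ¬g ∧ ¬r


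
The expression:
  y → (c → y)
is always true.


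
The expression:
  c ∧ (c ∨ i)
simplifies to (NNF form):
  c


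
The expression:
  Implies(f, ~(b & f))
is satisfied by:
  {b: False, f: False}
  {f: True, b: False}
  {b: True, f: False}


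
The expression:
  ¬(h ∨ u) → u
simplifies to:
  h ∨ u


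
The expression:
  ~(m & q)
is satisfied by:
  {m: False, q: False}
  {q: True, m: False}
  {m: True, q: False}


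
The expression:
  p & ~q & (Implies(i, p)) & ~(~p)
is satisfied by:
  {p: True, q: False}


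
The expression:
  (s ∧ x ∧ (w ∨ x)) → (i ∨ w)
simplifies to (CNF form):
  i ∨ w ∨ ¬s ∨ ¬x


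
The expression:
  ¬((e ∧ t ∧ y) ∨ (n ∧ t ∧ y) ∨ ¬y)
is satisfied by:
  {y: True, e: False, t: False, n: False}
  {n: True, y: True, e: False, t: False}
  {e: True, y: True, n: False, t: False}
  {n: True, e: True, y: True, t: False}
  {t: True, y: True, n: False, e: False}


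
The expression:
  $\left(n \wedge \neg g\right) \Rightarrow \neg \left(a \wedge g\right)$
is always true.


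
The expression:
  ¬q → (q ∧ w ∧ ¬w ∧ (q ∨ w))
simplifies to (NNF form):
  q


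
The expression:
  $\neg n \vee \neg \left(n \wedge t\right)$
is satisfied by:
  {t: False, n: False}
  {n: True, t: False}
  {t: True, n: False}


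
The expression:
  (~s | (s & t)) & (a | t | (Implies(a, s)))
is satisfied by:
  {t: True, s: False}
  {s: False, t: False}
  {s: True, t: True}
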